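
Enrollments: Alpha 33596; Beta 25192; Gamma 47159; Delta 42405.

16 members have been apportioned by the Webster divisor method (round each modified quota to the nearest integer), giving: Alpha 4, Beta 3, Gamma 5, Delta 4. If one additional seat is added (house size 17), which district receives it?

Delta

Priority for the next seat is population ÷ (current seats + 0.5).
Priorities: Alpha 7465.778, Beta 7197.714, Gamma 8574.364, Delta 9423.333.
Highest priority: Delta.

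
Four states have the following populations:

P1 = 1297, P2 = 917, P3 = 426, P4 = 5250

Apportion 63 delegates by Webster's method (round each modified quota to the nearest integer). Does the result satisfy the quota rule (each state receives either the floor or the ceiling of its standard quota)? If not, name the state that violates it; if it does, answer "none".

P4

Standard quotas: P1 10.356, P2 7.322, P3 3.402, P4 41.920.
Webster allocation: P1 10, P2 7, P3 3, P4 43.
P4 has quota 41.920 (lower 41, upper 42) but receives 43 — outside the quota interval.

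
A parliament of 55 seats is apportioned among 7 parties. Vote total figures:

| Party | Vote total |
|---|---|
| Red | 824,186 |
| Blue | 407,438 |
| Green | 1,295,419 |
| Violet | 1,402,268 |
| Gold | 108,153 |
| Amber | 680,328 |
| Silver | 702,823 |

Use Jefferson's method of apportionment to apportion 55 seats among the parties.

Standard divisor 5420615/55 ≈ 98556.636; standard quotas: Red 8.363, Blue 4.134, Green 13.144, Violet 14.228, Gold 1.097, Amber 6.903, Silver 7.131.
Rounding down gives 8, 4, 13, 14, 1, 6, 7 = 53 seats, so the divisor must be adjusted.
With modified divisor 93000: modified quotas Red 8.862, Blue 4.381, Green 13.929, Violet 15.078, Gold 1.163, Amber 7.315, Silver 7.557.
Rounding down: Red 8, Blue 4, Green 13, Violet 15, Gold 1, Amber 7, Silver 7 (total 55).

Red 8; Blue 4; Green 13; Violet 15; Gold 1; Amber 7; Silver 7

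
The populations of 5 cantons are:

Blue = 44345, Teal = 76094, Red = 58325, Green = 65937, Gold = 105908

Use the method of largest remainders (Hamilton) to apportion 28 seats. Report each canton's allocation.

The standard divisor is 350609/28 ≈ 12521.75.
Standard quotas: Blue 3.5414, Teal 6.0769, Red 4.6579, Green 5.2658, Gold 8.4579.
Lower quotas: Blue 3, Teal 6, Red 4, Green 5, Gold 8 (sum 26, leaving 2 seats).
Remainders in descending order: Red 0.6579, Blue 0.5414, Gold 0.4579, Green 0.2658, Teal 0.0769.
Largest remainders: Red, Blue receive the extra seats.

Blue 4, Teal 6, Red 5, Green 5, Gold 8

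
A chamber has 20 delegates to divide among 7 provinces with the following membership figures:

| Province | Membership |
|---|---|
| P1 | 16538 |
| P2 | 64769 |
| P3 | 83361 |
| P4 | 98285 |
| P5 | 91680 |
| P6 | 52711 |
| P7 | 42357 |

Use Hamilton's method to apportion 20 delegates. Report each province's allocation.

The standard divisor is 449701/20 ≈ 22485.05.
Standard quotas: P1 0.7355, P2 2.8805, P3 3.7074, P4 4.3711, P5 4.0774, P6 2.3443, P7 1.8838.
Lower quotas: P1 0, P2 2, P3 3, P4 4, P5 4, P6 2, P7 1 (sum 16, leaving 4 seats).
Remainders in descending order: P7 0.8838, P2 0.8805, P1 0.7355, P3 0.7074, P4 0.3711, P6 0.3443, P5 0.0774.
The surplus seats go to P7, P2, P1, P3.

P1=1; P2=3; P3=4; P4=4; P5=4; P6=2; P7=2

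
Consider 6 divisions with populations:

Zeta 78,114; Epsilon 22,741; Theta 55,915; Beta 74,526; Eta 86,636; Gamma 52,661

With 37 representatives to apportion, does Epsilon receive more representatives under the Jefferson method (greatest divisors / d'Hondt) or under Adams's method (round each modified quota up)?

Adams

Jefferson: Zeta 8, Epsilon 2, Theta 6, Beta 7, Eta 9, Gamma 5.
Adams: Zeta 8, Epsilon 3, Theta 6, Beta 7, Eta 8, Gamma 5.
Epsilon gets 2 under Jefferson and 3 under Adams.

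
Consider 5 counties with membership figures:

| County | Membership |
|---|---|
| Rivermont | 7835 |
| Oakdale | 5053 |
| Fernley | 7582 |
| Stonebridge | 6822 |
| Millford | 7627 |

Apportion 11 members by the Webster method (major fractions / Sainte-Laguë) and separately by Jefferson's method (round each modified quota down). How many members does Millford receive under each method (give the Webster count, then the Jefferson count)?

Webster: Rivermont 3, Oakdale 2, Fernley 2, Stonebridge 2, Millford 2.
Jefferson: Rivermont 3, Oakdale 1, Fernley 2, Stonebridge 2, Millford 3.
Millford gets 2 under Webster and 3 under Jefferson.

2 and 3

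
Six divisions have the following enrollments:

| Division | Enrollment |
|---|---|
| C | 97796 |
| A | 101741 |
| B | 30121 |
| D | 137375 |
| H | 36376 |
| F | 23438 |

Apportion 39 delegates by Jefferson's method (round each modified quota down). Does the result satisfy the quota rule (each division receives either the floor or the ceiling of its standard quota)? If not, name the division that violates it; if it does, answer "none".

none

Standard quotas: C 8.935, A 9.296, B 2.752, D 12.552, H 3.324, F 2.141.
Jefferson allocation: C 9, A 10, B 2, D 13, H 3, F 2.
Every allocation lies between the lower and upper quota.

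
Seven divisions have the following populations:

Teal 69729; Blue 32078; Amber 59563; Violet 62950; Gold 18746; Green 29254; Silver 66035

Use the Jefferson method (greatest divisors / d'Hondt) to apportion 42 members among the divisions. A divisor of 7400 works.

With modified divisor 7400: modified quotas Teal 9.423, Blue 4.335, Amber 8.049, Violet 8.507, Gold 2.533, Green 3.953, Silver 8.924.
Rounding down: Teal 9, Blue 4, Amber 8, Violet 8, Gold 2, Green 3, Silver 8 (total 42).

Teal: 9, Blue: 4, Amber: 8, Violet: 8, Gold: 2, Green: 3, Silver: 8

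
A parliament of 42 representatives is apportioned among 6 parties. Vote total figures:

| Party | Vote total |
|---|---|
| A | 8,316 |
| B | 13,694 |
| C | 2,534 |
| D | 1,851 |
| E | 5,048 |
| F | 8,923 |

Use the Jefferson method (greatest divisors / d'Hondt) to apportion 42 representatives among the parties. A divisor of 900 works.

A 9, B 15, C 2, D 2, E 5, F 9

With modified divisor 900: modified quotas A 9.240, B 15.216, C 2.816, D 2.057, E 5.609, F 9.914.
Rounding down: A 9, B 15, C 2, D 2, E 5, F 9 (total 42).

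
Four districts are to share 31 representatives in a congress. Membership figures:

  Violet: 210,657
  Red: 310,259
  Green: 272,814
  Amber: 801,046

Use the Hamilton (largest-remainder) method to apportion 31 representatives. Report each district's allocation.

Total 1594776; standard divisor 1594776/31 ≈ 51444.387.
Standard quotas: Violet 4.0948, Red 6.0310, Green 5.3031, Amber 15.5711.
Lower quotas: Violet 4, Red 6, Green 5, Amber 15 (sum 30, leaving 1 seat).
Remainders in descending order: Amber 0.5711, Green 0.3031, Violet 0.0948, Red 0.0310.
The surplus seat goes to Amber.

Violet 4; Red 6; Green 5; Amber 16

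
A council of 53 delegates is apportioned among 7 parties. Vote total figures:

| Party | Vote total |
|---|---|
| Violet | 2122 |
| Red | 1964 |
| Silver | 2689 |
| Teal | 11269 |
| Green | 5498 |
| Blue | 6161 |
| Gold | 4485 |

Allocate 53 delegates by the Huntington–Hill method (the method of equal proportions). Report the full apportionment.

Violet: 3, Red: 3, Silver: 4, Teal: 17, Green: 9, Blue: 10, Gold: 7

With divisor 646: modified quotas Violet 3.285, Red 3.040, Silver 4.163, Teal 17.444, Green 8.511, Blue 9.537, Gold 6.943.
Geometric-mean thresholds: Violet √(3·4)=3.464, Red √(3·4)=3.464, Silver √(4·5)=4.472, Teal √(17·18)=17.493, Green √(8·9)=8.485, Blue √(9·10)=9.487, Gold √(6·7)=6.481.
Each quota rounded against its threshold gives Violet 3, Red 3, Silver 4, Teal 17, Green 9, Blue 10, Gold 7 (total 53).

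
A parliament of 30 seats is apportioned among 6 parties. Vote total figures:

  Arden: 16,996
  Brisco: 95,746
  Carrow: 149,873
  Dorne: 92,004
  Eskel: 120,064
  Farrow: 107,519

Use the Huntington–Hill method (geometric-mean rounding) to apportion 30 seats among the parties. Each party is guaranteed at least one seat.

Arden 1, Brisco 5, Carrow 8, Dorne 5, Eskel 6, Farrow 5

With divisor 19829: modified quotas Arden 0.857, Brisco 4.829, Carrow 7.558, Dorne 4.640, Eskel 6.055, Farrow 5.422.
Geometric-mean thresholds: Arden (min 1), Brisco √(4·5)=4.472, Carrow √(7·8)=7.483, Dorne √(4·5)=4.472, Eskel √(6·7)=6.481, Farrow √(5·6)=5.477.
Each quota rounded against its threshold gives Arden 1, Brisco 5, Carrow 8, Dorne 5, Eskel 6, Farrow 5 (total 30).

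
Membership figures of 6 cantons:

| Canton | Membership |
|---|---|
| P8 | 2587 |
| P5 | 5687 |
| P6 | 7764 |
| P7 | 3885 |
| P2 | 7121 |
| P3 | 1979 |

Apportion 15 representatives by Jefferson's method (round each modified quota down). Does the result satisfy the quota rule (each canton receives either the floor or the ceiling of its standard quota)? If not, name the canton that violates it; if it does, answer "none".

Standard quotas: P8 1.337, P5 2.939, P6 4.013, P7 2.008, P2 3.680, P3 1.023.
Jefferson allocation: P8 1, P5 3, P6 4, P7 2, P2 4, P3 1.
Every allocation lies between the lower and upper quota.

none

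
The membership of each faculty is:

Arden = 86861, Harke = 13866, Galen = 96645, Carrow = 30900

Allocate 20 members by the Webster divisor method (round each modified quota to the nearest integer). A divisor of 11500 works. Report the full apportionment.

Arden 8; Harke 1; Galen 8; Carrow 3

With modified divisor 11500: modified quotas Arden 7.553, Harke 1.206, Galen 8.404, Carrow 2.687.
Rounding to the nearest integer: Arden 8, Harke 1, Galen 8, Carrow 3 (total 20).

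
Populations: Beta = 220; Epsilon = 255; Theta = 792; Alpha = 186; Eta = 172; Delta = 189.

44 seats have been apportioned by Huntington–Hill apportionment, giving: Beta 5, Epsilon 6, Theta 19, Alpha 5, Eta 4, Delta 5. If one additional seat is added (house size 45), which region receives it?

Priority for the next seat is population ÷ (√(s·(s+1))).
Priorities: Beta 40.166, Epsilon 39.347, Theta 40.629, Alpha 33.959, Eta 38.460, Delta 34.507.
Highest priority: Theta.

Theta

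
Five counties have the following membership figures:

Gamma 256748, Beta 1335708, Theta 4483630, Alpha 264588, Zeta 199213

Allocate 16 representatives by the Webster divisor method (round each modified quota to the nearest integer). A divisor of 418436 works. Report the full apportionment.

With modified divisor 418436: modified quotas Gamma 0.614, Beta 3.192, Theta 10.715, Alpha 0.632, Zeta 0.476.
Rounding to the nearest integer: Gamma 1, Beta 3, Theta 11, Alpha 1, Zeta 0 (total 16).

Gamma 1, Beta 3, Theta 11, Alpha 1, Zeta 0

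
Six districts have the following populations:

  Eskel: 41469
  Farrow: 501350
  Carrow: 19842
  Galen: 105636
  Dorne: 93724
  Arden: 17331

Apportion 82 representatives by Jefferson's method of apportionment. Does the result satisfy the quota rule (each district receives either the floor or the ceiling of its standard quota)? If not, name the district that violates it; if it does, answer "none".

Farrow

Standard quotas: Eskel 4.363, Farrow 52.750, Carrow 2.088, Galen 11.115, Dorne 9.861, Arden 1.823.
Jefferson allocation: Eskel 4, Farrow 54, Carrow 2, Galen 11, Dorne 10, Arden 1.
Farrow has quota 52.750 (lower 52, upper 53) but receives 54 — outside the quota interval.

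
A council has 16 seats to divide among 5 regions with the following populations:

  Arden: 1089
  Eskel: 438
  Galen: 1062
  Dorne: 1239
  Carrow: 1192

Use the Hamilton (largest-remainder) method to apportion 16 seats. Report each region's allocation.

Arden 4, Eskel 1, Galen 3, Dorne 4, Carrow 4

Total 5020; standard divisor 5020/16 ≈ 313.75.
Standard quotas: Arden 3.471, Eskel 1.396, Galen 3.385, Dorne 3.949, Carrow 3.799.
Lower quotas: Arden 3, Eskel 1, Galen 3, Dorne 3, Carrow 3 (sum 13, leaving 3 seats).
Remainders in descending order: Dorne 0.949, Carrow 0.799, Arden 0.471, Eskel 0.396, Galen 0.385.
The surplus seats go to Dorne, Carrow, Arden.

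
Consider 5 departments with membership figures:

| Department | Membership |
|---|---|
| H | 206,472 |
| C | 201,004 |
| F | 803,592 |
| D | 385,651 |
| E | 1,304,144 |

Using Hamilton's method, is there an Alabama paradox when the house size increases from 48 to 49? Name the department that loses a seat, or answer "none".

At 48 seats: H 4, C 3, F 13, D 6, E 22.
At 49 seats: H 3, C 3, F 14, D 7, E 22.
H drops from 4 to 3.

H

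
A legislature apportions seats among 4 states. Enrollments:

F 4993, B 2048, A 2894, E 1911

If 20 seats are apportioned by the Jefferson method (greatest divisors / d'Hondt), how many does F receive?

9

Standard divisor 11846/20 ≈ 592.3; standard quotas: F 8.430, B 3.458, A 4.886, E 3.226.
Rounding down gives 8, 3, 4, 3 = 18 seats, so the divisor must be adjusted.
With modified divisor 530: modified quotas F 9.421, B 3.864, A 5.460, E 3.606.
Rounding down: F 9, B 3, A 5, E 3 (total 20).
F receives 9.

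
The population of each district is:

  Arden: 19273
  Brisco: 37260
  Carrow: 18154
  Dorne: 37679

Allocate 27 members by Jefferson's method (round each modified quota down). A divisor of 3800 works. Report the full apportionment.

With modified divisor 3800: modified quotas Arden 5.072, Brisco 9.805, Carrow 4.777, Dorne 9.916.
Rounding down: Arden 5, Brisco 9, Carrow 4, Dorne 9 (total 27).

Arden: 5, Brisco: 9, Carrow: 4, Dorne: 9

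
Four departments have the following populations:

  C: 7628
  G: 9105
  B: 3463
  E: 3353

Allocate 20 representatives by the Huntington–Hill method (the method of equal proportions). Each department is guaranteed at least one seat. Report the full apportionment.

C=6; G=8; B=3; E=3

With divisor 1197: modified quotas C 6.373, G 7.607, B 2.893, E 2.801.
Geometric-mean thresholds: C √(6·7)=6.481, G √(7·8)=7.483, B √(2·3)=2.449, E √(2·3)=2.449.
Each quota rounded against its threshold gives C 6, G 8, B 3, E 3 (total 20).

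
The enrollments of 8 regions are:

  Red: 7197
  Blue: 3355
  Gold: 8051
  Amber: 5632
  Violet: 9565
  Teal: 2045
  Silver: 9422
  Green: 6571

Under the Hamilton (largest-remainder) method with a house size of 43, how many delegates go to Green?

The standard divisor is 51838/43 ≈ 1205.535.
Standard quotas: Red 5.9700, Blue 2.7830, Gold 6.6784, Amber 4.6718, Violet 7.9342, Teal 1.6963, Silver 7.8156, Green 5.4507.
Lower quotas: Red 5, Blue 2, Gold 6, Amber 4, Violet 7, Teal 1, Silver 7, Green 5 (sum 37, leaving 6 seats).
Remainders in descending order: Red 0.9700, Violet 0.9342, Silver 0.8156, Blue 0.7830, Teal 0.6963, Gold 0.6784, Amber 0.6718, Green 0.4507.
The surplus seats go to Red, Violet, Silver, Blue, Teal, Gold.
Green receives 5.

5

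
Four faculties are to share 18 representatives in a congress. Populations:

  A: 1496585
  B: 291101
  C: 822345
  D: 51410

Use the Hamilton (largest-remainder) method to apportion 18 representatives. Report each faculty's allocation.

The standard divisor is 2661441/18 ≈ 147857.833.
Standard quotas: A 10.1218, B 1.9688, C 5.5617, D 0.3477.
Lower quotas: A 10, B 1, C 5, D 0 (sum 16, leaving 2 seats).
Remainders in descending order: B 0.9688, C 0.5617, D 0.3477, A 0.1218.
The surplus seats go to B, C.

A: 10, B: 2, C: 6, D: 0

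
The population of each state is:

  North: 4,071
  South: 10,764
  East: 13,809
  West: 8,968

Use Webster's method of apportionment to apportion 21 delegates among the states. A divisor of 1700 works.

North: 2, South: 6, East: 8, West: 5

With modified divisor 1700: modified quotas North 2.395, South 6.332, East 8.123, West 5.275.
Rounding to the nearest integer: North 2, South 6, East 8, West 5 (total 21).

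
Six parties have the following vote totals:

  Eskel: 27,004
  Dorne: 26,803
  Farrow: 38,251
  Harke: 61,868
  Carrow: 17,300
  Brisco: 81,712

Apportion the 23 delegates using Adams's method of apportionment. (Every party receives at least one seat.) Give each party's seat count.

Standard divisor 252938/23 ≈ 10997.304; standard quotas: Eskel 2.456, Dorne 2.437, Farrow 3.478, Harke 5.626, Carrow 1.573, Brisco 7.430.
Rounding up gives 3, 3, 4, 6, 2, 8 = 26 seats, so the divisor must be adjusted.
With modified divisor 13100: modified quotas Eskel 2.061, Dorne 2.046, Farrow 2.920, Harke 4.723, Carrow 1.321, Brisco 6.238.
Rounding up: Eskel 3, Dorne 3, Farrow 3, Harke 5, Carrow 2, Brisco 7 (total 23).

Eskel 3; Dorne 3; Farrow 3; Harke 5; Carrow 2; Brisco 7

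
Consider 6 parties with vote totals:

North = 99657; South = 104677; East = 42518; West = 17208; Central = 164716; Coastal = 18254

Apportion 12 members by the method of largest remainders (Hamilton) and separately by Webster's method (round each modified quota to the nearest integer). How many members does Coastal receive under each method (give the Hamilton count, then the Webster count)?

Hamilton: North 3, South 3, East 1, West 0, Central 4, Coastal 1.
Webster: North 3, South 3, East 1, West 0, Central 5, Coastal 0.
Coastal gets 1 under Hamilton and 0 under Webster.

1 and 0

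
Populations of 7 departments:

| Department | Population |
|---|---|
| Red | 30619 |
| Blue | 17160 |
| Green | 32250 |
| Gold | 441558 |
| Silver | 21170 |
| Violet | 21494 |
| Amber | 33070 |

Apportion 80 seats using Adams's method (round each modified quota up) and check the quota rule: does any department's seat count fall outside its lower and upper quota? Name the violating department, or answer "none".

Gold

Standard quotas: Red 4.101, Blue 2.298, Green 4.319, Gold 59.138, Silver 2.835, Violet 2.879, Amber 4.429.
Adams allocation: Red 4, Blue 3, Green 5, Gold 57, Silver 3, Violet 3, Amber 5.
Gold has quota 59.138 (lower 59, upper 60) but receives 57 — outside the quota interval.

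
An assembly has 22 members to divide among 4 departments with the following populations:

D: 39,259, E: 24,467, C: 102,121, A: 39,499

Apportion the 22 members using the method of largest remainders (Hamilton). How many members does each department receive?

The standard divisor is 205346/22 ≈ 9333.909.
Standard quotas: D 4.2061, E 2.6213, C 10.9409, A 4.2318.
Lower quotas: D 4, E 2, C 10, A 4 (sum 20, leaving 2 seats).
Remainders in descending order: C 0.9409, E 0.6213, A 0.2318, D 0.2061.
Largest remainders: C, E receive the extra seats.

D=4, E=3, C=11, A=4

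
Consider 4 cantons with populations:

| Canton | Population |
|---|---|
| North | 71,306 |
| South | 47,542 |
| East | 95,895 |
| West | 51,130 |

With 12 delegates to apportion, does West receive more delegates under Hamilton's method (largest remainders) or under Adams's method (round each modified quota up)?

Hamilton: North 3, South 2, East 5, West 2.
Adams: North 3, South 2, East 4, West 3.
West gets 2 under Hamilton and 3 under Adams.

Adams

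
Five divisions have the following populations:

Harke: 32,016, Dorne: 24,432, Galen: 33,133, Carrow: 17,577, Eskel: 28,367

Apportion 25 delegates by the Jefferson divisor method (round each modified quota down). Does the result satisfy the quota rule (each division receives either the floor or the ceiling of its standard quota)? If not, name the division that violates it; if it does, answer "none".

Standard quotas: Harke 5.906, Dorne 4.507, Galen 6.112, Carrow 3.242, Eskel 5.233.
Jefferson allocation: Harke 6, Dorne 5, Galen 6, Carrow 3, Eskel 5.
Every allocation lies between the lower and upper quota.

none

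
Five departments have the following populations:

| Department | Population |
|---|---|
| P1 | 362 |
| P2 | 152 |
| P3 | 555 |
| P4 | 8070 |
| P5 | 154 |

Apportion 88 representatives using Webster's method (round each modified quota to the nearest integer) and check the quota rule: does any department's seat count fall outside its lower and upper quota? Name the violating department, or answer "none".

Standard quotas: P1 3.428, P2 1.439, P3 5.256, P4 76.419, P5 1.458.
Webster allocation: P1 3, P2 1, P3 5, P4 78, P5 1.
P4 has quota 76.419 (lower 76, upper 77) but receives 78 — outside the quota interval.

P4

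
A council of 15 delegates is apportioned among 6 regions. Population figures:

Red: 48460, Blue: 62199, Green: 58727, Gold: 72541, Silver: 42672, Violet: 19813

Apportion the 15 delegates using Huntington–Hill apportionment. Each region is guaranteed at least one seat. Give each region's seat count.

Red 2, Blue 3, Green 3, Gold 4, Silver 2, Violet 1

With divisor 20362: modified quotas Red 2.380, Blue 3.055, Green 2.884, Gold 3.563, Silver 2.096, Violet 0.973.
Geometric-mean thresholds: Red √(2·3)=2.449, Blue √(3·4)=3.464, Green √(2·3)=2.449, Gold √(3·4)=3.464, Silver √(2·3)=2.449, Violet (min 1).
Each quota rounded against its threshold gives Red 2, Blue 3, Green 3, Gold 4, Silver 2, Violet 1 (total 15).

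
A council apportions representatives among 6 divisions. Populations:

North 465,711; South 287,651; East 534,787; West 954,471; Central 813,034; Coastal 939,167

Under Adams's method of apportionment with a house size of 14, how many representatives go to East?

Standard divisor 3994821/14 ≈ 285344.357; standard quotas: North 1.632, South 1.008, East 1.874, West 3.345, Central 2.849, Coastal 3.291.
Rounding up gives 2, 2, 2, 4, 3, 4 = 17 seats, so the divisor must be adjusted.
With modified divisor 362300: modified quotas North 1.285, South 0.794, East 1.476, West 2.634, Central 2.244, Coastal 2.592.
Rounding up: North 2, South 1, East 2, West 3, Central 3, Coastal 3 (total 14).
East receives 2.

2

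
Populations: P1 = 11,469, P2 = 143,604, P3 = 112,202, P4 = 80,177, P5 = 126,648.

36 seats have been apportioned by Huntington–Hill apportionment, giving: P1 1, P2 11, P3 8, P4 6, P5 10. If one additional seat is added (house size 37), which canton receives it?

P3

Priority for the next seat is population ÷ (√(s·(s+1))).
Priorities: P1 8109.808, P2 12499.124, P3 13223.133, P4 12371.580, P5 12075.413.
Highest priority: P3.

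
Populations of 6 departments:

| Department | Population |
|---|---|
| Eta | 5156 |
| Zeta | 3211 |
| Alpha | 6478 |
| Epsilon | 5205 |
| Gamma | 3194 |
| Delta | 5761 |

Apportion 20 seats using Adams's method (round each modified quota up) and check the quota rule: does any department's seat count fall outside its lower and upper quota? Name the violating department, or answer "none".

Standard quotas: Eta 3.555, Zeta 2.214, Alpha 4.467, Epsilon 3.589, Gamma 2.202, Delta 3.972.
Adams allocation: Eta 4, Zeta 2, Alpha 4, Epsilon 4, Gamma 2, Delta 4.
Every allocation lies between the lower and upper quota.

none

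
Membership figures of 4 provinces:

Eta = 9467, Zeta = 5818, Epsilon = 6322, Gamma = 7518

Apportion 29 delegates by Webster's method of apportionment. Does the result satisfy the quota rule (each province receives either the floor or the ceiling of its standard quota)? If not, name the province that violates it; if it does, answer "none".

Standard quotas: Eta 9.426, Zeta 5.793, Epsilon 6.295, Gamma 7.486.
Webster allocation: Eta 9, Zeta 6, Epsilon 6, Gamma 8.
Every allocation lies between the lower and upper quota.

none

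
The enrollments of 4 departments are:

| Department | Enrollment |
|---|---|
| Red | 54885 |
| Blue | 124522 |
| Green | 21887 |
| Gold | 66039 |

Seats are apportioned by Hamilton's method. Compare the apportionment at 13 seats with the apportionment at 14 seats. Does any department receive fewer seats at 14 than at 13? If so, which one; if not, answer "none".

At 13 seats: Red 3, Blue 6, Green 1, Gold 3.
At 14 seats: Red 3, Blue 7, Green 1, Gold 3.
No department's allocation decreased.

none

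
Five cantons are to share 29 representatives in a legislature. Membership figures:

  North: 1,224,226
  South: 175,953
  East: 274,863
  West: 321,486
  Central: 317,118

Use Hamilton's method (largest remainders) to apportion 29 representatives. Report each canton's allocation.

The standard divisor is 2313646/29 ≈ 79780.897.
Standard quotas: North 15.3449, South 2.2055, East 3.4452, West 4.0296, Central 3.9749.
Lower quotas: North 15, South 2, East 3, West 4, Central 3 (sum 27, leaving 2 seats).
Remainders in descending order: Central 0.9749, East 0.4452, North 0.3449, South 0.2055, West 0.0296.
The surplus seats go to Central, East.

North: 15; South: 2; East: 4; West: 4; Central: 4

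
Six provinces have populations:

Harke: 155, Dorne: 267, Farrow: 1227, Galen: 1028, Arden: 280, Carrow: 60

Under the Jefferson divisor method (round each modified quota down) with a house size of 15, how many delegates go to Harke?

0

Standard divisor 3017/15 ≈ 201.133; standard quotas: Harke 0.771, Dorne 1.327, Farrow 6.100, Galen 5.111, Arden 1.392, Carrow 0.298.
Rounding down gives 0, 1, 6, 5, 1, 0 = 13 seats, so the divisor must be adjusted.
With modified divisor 160: modified quotas Harke 0.969, Dorne 1.669, Farrow 7.669, Galen 6.425, Arden 1.750, Carrow 0.375.
Rounding down: Harke 0, Dorne 1, Farrow 7, Galen 6, Arden 1, Carrow 0 (total 15).
Harke receives 0.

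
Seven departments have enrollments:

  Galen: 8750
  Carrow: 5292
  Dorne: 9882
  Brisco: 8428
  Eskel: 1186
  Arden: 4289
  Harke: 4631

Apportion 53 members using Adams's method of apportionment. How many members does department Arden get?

5

Standard divisor 42458/53 ≈ 801.094; standard quotas: Galen 10.923, Carrow 6.606, Dorne 12.336, Brisco 10.521, Eskel 1.480, Arden 5.354, Harke 5.781.
Rounding up gives 11, 7, 13, 11, 2, 6, 6 = 56 seats, so the divisor must be adjusted.
With modified divisor 870: modified quotas Galen 10.057, Carrow 6.083, Dorne 11.359, Brisco 9.687, Eskel 1.363, Arden 4.930, Harke 5.323.
Rounding up: Galen 11, Carrow 7, Dorne 12, Brisco 10, Eskel 2, Arden 5, Harke 6 (total 53).
Arden receives 5.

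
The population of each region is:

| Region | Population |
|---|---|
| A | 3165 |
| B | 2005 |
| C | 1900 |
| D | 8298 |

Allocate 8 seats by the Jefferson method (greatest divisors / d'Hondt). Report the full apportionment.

Standard divisor 15368/8 ≈ 1921; standard quotas: A 1.648, B 1.044, C 0.989, D 4.320.
Rounding down gives 1, 1, 0, 4 = 6 seats, so the divisor must be adjusted.
With modified divisor 1600: modified quotas A 1.978, B 1.253, C 1.188, D 5.186.
Rounding down: A 1, B 1, C 1, D 5 (total 8).

A: 1, B: 1, C: 1, D: 5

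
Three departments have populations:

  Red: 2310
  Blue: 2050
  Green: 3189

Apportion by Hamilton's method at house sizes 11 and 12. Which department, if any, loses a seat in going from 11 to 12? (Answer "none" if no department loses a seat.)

none

At 11 seats: Red 3, Blue 3, Green 5.
At 12 seats: Red 4, Blue 3, Green 5.
No department's allocation decreased.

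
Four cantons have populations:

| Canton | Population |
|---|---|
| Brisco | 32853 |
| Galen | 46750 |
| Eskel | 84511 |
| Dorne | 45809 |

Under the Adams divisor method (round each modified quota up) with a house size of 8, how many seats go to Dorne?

2

Standard divisor 209923/8 ≈ 26240.375; standard quotas: Brisco 1.252, Galen 1.782, Eskel 3.221, Dorne 1.746.
Rounding up gives 2, 2, 4, 2 = 10 seats, so the divisor must be adjusted.
With modified divisor 37600: modified quotas Brisco 0.874, Galen 1.243, Eskel 2.248, Dorne 1.218.
Rounding up: Brisco 1, Galen 2, Eskel 3, Dorne 2 (total 8).
Dorne receives 2.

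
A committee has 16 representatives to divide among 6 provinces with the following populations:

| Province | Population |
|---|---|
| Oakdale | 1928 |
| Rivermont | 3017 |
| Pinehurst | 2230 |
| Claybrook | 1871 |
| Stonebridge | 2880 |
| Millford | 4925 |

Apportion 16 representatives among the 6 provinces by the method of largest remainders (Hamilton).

Oakdale 2; Rivermont 3; Pinehurst 2; Claybrook 2; Stonebridge 3; Millford 4

Total 16851; standard divisor 16851/16 ≈ 1053.188.
Standard quotas: Oakdale 1.831, Rivermont 2.865, Pinehurst 2.117, Claybrook 1.777, Stonebridge 2.735, Millford 4.676.
Lower quotas: Oakdale 1, Rivermont 2, Pinehurst 2, Claybrook 1, Stonebridge 2, Millford 4 (sum 12, leaving 4 seats).
Remainders in descending order: Rivermont 0.865, Oakdale 0.831, Claybrook 0.777, Stonebridge 0.735, Millford 0.676, Pinehurst 0.117.
Largest remainders: Rivermont, Oakdale, Claybrook, Stonebridge receive the extra seats.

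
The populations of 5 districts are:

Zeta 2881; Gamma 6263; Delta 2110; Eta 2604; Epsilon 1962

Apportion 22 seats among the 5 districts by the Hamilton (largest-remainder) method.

Zeta=4, Gamma=9, Delta=3, Eta=3, Epsilon=3

Total 15820; standard divisor 15820/22 ≈ 719.091.
Standard quotas: Zeta 4.0064, Gamma 8.7096, Delta 2.9343, Eta 3.6212, Epsilon 2.7284.
Lower quotas: Zeta 4, Gamma 8, Delta 2, Eta 3, Epsilon 2 (sum 19, leaving 3 seats).
Remainders in descending order: Delta 0.9343, Epsilon 0.7284, Gamma 0.7096, Eta 0.6212, Zeta 0.0064.
The surplus seats go to Delta, Epsilon, Gamma.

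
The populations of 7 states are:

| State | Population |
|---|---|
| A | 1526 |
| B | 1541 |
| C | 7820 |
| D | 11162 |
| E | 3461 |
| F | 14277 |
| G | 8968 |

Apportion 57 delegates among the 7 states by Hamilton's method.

The standard divisor is 48755/57 ≈ 855.351.
Standard quotas: A 1.7841, B 1.8016, C 9.1424, D 13.0496, E 4.0463, F 16.6914, G 10.4846.
Lower quotas: A 1, B 1, C 9, D 13, E 4, F 16, G 10 (sum 54, leaving 3 seats).
Remainders in descending order: B 0.8016, A 0.7841, F 0.6914, G 0.4846, C 0.1424, D 0.0496, E 0.0463.
The surplus seats go to B, A, F.

A 2, B 2, C 9, D 13, E 4, F 17, G 10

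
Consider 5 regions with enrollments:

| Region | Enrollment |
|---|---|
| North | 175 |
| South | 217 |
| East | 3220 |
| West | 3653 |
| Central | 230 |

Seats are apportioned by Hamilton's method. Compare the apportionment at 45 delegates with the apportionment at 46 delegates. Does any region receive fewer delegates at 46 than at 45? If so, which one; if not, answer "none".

Central

At 45 seats: North 1, South 1, East 19, West 22, Central 2.
At 46 seats: North 1, South 1, East 20, West 23, Central 1.
Central drops from 2 to 1.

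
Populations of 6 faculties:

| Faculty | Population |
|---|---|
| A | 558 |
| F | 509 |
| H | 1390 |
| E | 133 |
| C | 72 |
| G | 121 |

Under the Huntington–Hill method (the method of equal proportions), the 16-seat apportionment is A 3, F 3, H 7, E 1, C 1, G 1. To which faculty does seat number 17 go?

H

Priority for the next seat is population ÷ (√(s·(s+1))).
Priorities: A 161.081, F 146.936, H 185.747, E 94.045, C 50.912, G 85.560.
Highest priority: H.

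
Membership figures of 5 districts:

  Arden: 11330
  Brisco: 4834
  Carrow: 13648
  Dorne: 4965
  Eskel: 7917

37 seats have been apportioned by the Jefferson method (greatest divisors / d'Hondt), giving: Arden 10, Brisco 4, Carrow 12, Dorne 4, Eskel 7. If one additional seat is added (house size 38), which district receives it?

Priority for the next seat is population ÷ (current seats + 1).
Priorities: Arden 1030.000, Brisco 966.800, Carrow 1049.846, Dorne 993.000, Eskel 989.625.
Highest priority: Carrow.

Carrow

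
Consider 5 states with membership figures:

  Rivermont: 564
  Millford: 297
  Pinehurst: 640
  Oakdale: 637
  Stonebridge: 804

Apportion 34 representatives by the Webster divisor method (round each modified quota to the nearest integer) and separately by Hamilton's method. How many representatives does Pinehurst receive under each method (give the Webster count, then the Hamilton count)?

8 and 7

Webster: Rivermont 7, Millford 3, Pinehurst 8, Oakdale 7, Stonebridge 9.
Hamilton: Rivermont 7, Millford 4, Pinehurst 7, Oakdale 7, Stonebridge 9.
Pinehurst gets 8 under Webster and 7 under Hamilton.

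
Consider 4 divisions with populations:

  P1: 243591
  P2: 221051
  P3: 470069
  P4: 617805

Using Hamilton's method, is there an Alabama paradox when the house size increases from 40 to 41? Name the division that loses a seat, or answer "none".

At 40 seats: P1 6, P2 6, P3 12, P4 16.
At 41 seats: P1 7, P2 6, P3 12, P4 16.
No division's allocation decreased.

none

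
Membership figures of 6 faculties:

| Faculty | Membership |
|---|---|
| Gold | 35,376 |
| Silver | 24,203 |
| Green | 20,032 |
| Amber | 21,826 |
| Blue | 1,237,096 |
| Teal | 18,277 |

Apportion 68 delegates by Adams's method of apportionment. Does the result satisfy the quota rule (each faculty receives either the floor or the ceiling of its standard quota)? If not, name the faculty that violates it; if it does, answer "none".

Blue

Standard quotas: Gold 1.773, Silver 1.213, Green 1.004, Amber 1.094, Blue 62.000, Teal 0.916.
Adams allocation: Gold 2, Silver 2, Green 1, Amber 2, Blue 60, Teal 1.
Blue has quota 62.000 (lower 62, upper 63) but receives 60 — outside the quota interval.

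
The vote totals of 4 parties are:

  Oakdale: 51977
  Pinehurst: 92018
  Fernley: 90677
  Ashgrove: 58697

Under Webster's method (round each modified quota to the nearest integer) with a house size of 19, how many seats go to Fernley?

6

Standard divisor 293369/19 ≈ 15440.474; standard quotas: Oakdale 3.366, Pinehurst 5.960, Fernley 5.873, Ashgrove 3.802.
Rounding to the nearest integer gives Oakdale 3, Pinehurst 6, Fernley 6, Ashgrove 4 — total 19, matching the house size, so no adjustment is needed.
Fernley receives 6.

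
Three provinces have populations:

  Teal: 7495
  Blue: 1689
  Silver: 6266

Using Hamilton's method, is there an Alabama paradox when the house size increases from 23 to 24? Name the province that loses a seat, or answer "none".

At 23 seats: Teal 11, Blue 3, Silver 9.
At 24 seats: Teal 12, Blue 2, Silver 10.
Blue drops from 3 to 2.

Blue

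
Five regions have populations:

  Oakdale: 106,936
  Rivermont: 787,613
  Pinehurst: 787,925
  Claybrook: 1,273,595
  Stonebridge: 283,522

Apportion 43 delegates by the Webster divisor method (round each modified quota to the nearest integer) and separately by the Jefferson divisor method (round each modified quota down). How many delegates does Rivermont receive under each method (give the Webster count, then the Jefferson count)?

Webster: Oakdale 1, Rivermont 10, Pinehurst 11, Claybrook 17, Stonebridge 4.
Jefferson: Oakdale 1, Rivermont 11, Pinehurst 11, Claybrook 17, Stonebridge 3.
Rivermont gets 10 under Webster and 11 under Jefferson.

10 and 11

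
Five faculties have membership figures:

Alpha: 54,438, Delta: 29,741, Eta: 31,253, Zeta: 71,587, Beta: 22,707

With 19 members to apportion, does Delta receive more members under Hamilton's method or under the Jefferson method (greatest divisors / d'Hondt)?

Hamilton

Hamilton: Alpha 5, Delta 3, Eta 3, Zeta 6, Beta 2.
Jefferson: Alpha 5, Delta 2, Eta 3, Zeta 7, Beta 2.
Delta gets 3 under Hamilton and 2 under Jefferson.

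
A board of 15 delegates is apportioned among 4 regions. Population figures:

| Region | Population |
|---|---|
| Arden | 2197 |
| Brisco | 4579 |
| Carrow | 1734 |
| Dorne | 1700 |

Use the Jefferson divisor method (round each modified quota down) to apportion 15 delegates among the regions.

Arden 3, Brisco 7, Carrow 3, Dorne 2

Standard divisor 10210/15 ≈ 680.667; standard quotas: Arden 3.228, Brisco 6.727, Carrow 2.548, Dorne 2.498.
Rounding down gives 3, 6, 2, 2 = 13 seats, so the divisor must be adjusted.
With modified divisor 574.06: modified quotas Arden 3.827, Brisco 7.977, Carrow 3.021, Dorne 2.961.
Rounding down: Arden 3, Brisco 7, Carrow 3, Dorne 2 (total 15).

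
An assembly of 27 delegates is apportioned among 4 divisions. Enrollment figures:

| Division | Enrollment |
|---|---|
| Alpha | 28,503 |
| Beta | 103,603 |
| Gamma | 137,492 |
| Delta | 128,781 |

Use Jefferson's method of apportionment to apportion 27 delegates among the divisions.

Standard divisor 398379/27 ≈ 14754.778; standard quotas: Alpha 1.932, Beta 7.022, Gamma 9.318, Delta 8.728.
Rounding down gives 1, 7, 9, 8 = 25 seats, so the divisor must be adjusted.
With modified divisor 14000: modified quotas Alpha 2.036, Beta 7.400, Gamma 9.821, Delta 9.199.
Rounding down: Alpha 2, Beta 7, Gamma 9, Delta 9 (total 27).

Alpha 2; Beta 7; Gamma 9; Delta 9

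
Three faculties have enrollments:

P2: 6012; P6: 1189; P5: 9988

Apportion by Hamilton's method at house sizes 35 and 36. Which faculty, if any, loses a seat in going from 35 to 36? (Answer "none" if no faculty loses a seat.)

At 35 seats: P2 12, P6 3, P5 20.
At 36 seats: P2 13, P6 2, P5 21.
P6 drops from 3 to 2.

P6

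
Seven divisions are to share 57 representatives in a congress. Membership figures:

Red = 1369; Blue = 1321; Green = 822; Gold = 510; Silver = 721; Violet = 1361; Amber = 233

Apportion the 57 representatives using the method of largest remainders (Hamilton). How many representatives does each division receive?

Standard divisor: 6337 ÷ 57 ≈ 111.175.
Standard quotas: Red 12.314, Blue 11.882, Green 7.394, Gold 4.587, Silver 6.485, Violet 12.242, Amber 2.096.
Lower quotas: Red 12, Blue 11, Green 7, Gold 4, Silver 6, Violet 12, Amber 2 (sum 54, leaving 3 seats).
Remainders in descending order: Blue 0.882, Gold 0.587, Silver 0.485, Green 0.394, Red 0.314, Violet 0.242, Amber 0.096.
The surplus seats go to Blue, Gold, Silver.

Red=12, Blue=12, Green=7, Gold=5, Silver=7, Violet=12, Amber=2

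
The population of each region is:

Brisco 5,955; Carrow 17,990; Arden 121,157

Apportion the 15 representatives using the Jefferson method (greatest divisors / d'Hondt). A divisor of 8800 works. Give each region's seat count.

With modified divisor 8800: modified quotas Brisco 0.677, Carrow 2.044, Arden 13.768.
Rounding down: Brisco 0, Carrow 2, Arden 13 (total 15).

Brisco=0, Carrow=2, Arden=13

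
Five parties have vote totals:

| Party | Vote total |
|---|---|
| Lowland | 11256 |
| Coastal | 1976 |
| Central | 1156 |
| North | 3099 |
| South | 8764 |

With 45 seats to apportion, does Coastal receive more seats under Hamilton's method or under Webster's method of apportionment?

Hamilton

Hamilton: Lowland 19, Coastal 4, Central 2, North 5, South 15.
Webster: Lowland 20, Coastal 3, Central 2, North 5, South 15.
Coastal gets 4 under Hamilton and 3 under Webster.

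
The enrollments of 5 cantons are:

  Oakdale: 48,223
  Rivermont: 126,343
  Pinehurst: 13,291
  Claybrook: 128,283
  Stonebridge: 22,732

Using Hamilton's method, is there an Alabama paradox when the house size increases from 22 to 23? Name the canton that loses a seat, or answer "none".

Stonebridge

At 22 seats: Oakdale 3, Rivermont 8, Pinehurst 1, Claybrook 8, Stonebridge 2.
At 23 seats: Oakdale 3, Rivermont 9, Pinehurst 1, Claybrook 9, Stonebridge 1.
Stonebridge drops from 2 to 1.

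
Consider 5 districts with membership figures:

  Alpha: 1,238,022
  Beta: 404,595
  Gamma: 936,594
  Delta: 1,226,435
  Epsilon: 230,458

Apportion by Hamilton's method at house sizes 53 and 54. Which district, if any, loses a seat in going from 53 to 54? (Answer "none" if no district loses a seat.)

Beta

At 53 seats: Alpha 16, Beta 6, Gamma 12, Delta 16, Epsilon 3.
At 54 seats: Alpha 17, Beta 5, Gamma 13, Delta 16, Epsilon 3.
Beta drops from 6 to 5.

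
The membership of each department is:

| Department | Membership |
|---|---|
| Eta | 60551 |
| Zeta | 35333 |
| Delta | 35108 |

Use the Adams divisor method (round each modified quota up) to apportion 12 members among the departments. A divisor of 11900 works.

Eta=6, Zeta=3, Delta=3

With modified divisor 11900: modified quotas Eta 5.088, Zeta 2.969, Delta 2.950.
Rounding up: Eta 6, Zeta 3, Delta 3 (total 12).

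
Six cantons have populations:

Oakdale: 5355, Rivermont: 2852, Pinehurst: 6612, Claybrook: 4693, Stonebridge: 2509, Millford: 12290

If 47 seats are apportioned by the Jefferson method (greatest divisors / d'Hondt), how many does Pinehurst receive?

Standard divisor 34311/47 ≈ 730.021; standard quotas: Oakdale 7.335, Rivermont 3.907, Pinehurst 9.057, Claybrook 6.429, Stonebridge 3.437, Millford 16.835.
Rounding down gives 7, 3, 9, 6, 3, 16 = 44 seats, so the divisor must be adjusted.
With modified divisor 680: modified quotas Oakdale 7.875, Rivermont 4.194, Pinehurst 9.724, Claybrook 6.901, Stonebridge 3.690, Millford 18.074.
Rounding down: Oakdale 7, Rivermont 4, Pinehurst 9, Claybrook 6, Stonebridge 3, Millford 18 (total 47).
Pinehurst receives 9.

9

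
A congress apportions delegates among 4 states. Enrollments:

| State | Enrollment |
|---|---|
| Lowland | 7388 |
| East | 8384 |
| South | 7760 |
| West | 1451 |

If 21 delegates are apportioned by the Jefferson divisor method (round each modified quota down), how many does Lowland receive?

6

Standard divisor 24983/21 ≈ 1189.667; standard quotas: Lowland 6.210, East 7.047, South 6.523, West 1.220.
Rounding down gives 6, 7, 6, 1 = 20 seats, so the divisor must be adjusted.
With modified divisor 1100: modified quotas Lowland 6.716, East 7.622, South 7.055, West 1.319.
Rounding down: Lowland 6, East 7, South 7, West 1 (total 21).
Lowland receives 6.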